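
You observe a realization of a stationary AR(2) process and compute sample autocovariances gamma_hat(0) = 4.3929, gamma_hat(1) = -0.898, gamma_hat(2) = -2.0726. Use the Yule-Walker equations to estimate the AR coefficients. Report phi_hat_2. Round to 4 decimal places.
\hat\phi_{2} = -0.5360

The Yule-Walker equations for an AR(p) process read, in matrix form,
  Gamma_p phi = r_p,   with   (Gamma_p)_{ij} = gamma(|i - j|),
                       (r_p)_i = gamma(i),   i,j = 1..p.
Substitute the sample gammas (Toeplitz matrix and right-hand side of size 2):
  Gamma_p = [[4.3929, -0.898], [-0.898, 4.3929]]
  r_p     = [-0.898, -2.0726]
Written out:
  4.3929 phi_1 - 0.898 phi_2 = -0.898
  -0.898 phi_1 + 4.3929 phi_2 = -2.0726
Solve by Cramer's rule:
  det = gamma(0)^2 - gamma(1)^2 = (4.3929)^2 - (-0.898)^2 = 19.29757041 - 0.806404 = 18.49116641
  phi_hat_1 = [gamma(1) gamma(0) - gamma(1) gamma(2)] / det = [(-0.898)(4.3929) - (-0.898)(-2.0726)] / 18.49116641 = -5.806019 / 18.49116641 = -0.314
  phi_hat_2 = [gamma(0) gamma(2) - gamma(1)^2] / det = [(4.3929)(-2.0726) - (-0.898)^2] / 18.49116641 = -9.91112854 / 18.49116641 = -0.536
So phi_hat = [-0.3140, -0.5360].
Therefore phi_hat_2 = -0.5360.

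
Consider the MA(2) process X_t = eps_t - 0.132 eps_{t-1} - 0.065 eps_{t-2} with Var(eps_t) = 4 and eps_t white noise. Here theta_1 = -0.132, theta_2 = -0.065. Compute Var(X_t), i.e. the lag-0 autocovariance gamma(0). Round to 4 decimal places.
\gamma(0) = 4.0866

For an MA(q) process X_t = eps_t + sum_i theta_i eps_{t-i} with
Var(eps_t) = sigma^2, the variance is
  gamma(0) = sigma^2 * (1 + sum_i theta_i^2).
  sum_i theta_i^2 = (-0.132)^2 + (-0.065)^2 = 0.017424 + 0.004225 = 0.021649.
  gamma(0) = 4 * (1 + 0.021649) = 4 * 1.021649 = 4.086596, which rounds to 4.0866.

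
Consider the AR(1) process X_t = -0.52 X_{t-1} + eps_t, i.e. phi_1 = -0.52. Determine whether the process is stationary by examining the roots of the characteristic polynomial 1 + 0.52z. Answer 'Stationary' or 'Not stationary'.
\text{Stationary}

The AR(p) characteristic polynomial is P(z) = 1 + 0.52z.
Stationarity requires all roots to lie outside the unit circle, i.e. |z| > 1 for every root.
This is linear in z: 1 + (0.52) z = 0  =>  z = -1/(0.52) = -1.923077,  |z| = 1.923077.
Moduli of all roots: 1.9231.
All moduli strictly greater than 1? Yes.
Verdict: Stationary.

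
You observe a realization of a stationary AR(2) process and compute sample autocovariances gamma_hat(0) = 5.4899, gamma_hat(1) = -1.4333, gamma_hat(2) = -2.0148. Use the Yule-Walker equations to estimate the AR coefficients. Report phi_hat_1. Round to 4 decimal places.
\hat\phi_{1} = -0.3830

The Yule-Walker equations for an AR(p) process read, in matrix form,
  Gamma_p phi = r_p,   with   (Gamma_p)_{ij} = gamma(|i - j|),
                       (r_p)_i = gamma(i),   i,j = 1..p.
Substitute the sample gammas (Toeplitz matrix and right-hand side of size 2):
  Gamma_p = [[5.4899, -1.4333], [-1.4333, 5.4899]]
  r_p     = [-1.4333, -2.0148]
Written out:
  5.4899 phi_1 - 1.4333 phi_2 = -1.4333
  -1.4333 phi_1 + 5.4899 phi_2 = -2.0148
Solve by Cramer's rule:
  det = gamma(0)^2 - gamma(1)^2 = (5.4899)^2 - (-1.4333)^2 = 30.13900201 - 2.05434889 = 28.08465312
  phi_hat_1 = [gamma(1) gamma(0) - gamma(1) gamma(2)] / det = [(-1.4333)(5.4899) - (-1.4333)(-2.0148)] / 28.08465312 = -10.75648651 / 28.08465312 = -0.383
  phi_hat_2 = [gamma(0) gamma(2) - gamma(1)^2] / det = [(5.4899)(-2.0148) - (-1.4333)^2] / 28.08465312 = -13.11539941 / 28.08465312 = -0.467
So phi_hat = [-0.3830, -0.4670].
Therefore phi_hat_1 = -0.3830.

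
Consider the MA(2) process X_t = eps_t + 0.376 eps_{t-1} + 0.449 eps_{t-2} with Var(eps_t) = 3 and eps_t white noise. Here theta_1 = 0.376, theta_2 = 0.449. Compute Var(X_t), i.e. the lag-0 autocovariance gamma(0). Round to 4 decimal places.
\gamma(0) = 4.0289

For an MA(q) process X_t = eps_t + sum_i theta_i eps_{t-i} with
Var(eps_t) = sigma^2, the variance is
  gamma(0) = sigma^2 * (1 + sum_i theta_i^2).
  sum_i theta_i^2 = (0.376)^2 + (0.449)^2 = 0.141376 + 0.201601 = 0.342977.
  gamma(0) = 3 * (1 + 0.342977) = 3 * 1.342977 = 4.028931, which rounds to 4.0289.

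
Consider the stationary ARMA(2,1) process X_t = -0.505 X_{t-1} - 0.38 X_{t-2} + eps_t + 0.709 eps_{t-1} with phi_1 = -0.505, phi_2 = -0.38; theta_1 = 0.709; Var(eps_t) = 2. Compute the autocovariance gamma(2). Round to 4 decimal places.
\gamma(2) = -1.0372

Multiply the model equation by X_{t-k} and take expectations. With theta_0 = psi_0 = 1 and psi_j the MA(infinity) weights, this gives
  gamma(k) - sum_i phi_i gamma(k-i) = c_k,
  c_k = sigma^2 * sum_{j=k..q} theta_j psi_{j-k}   (c_k = 0 for k > q),
using gamma(-m) = gamma(m).
psi-weights needed (psi_j = theta_j + sum_i phi_i psi_{j-i}):
  psi_1 = theta_1 + phi_1 = 0.709 + (-0.505) = 0.204
Right-hand sides:
  c_0 = sigma^2 (1 + theta_1 psi_1) = 2 * (1 + (0.709)(0.204)) = 2 * 1.144636 = 2.289272
  c_1 = sigma^2 theta_1 = 2 * (0.709) = 1.418
  c_2 = 0
Equations for k = 0, 1, 2 (AR order 2, c_2 = 0):
  (E0) gamma(0) = phi_1 gamma(1) + phi_2 gamma(2) + c_0
  (E1) gamma(1) = phi_1 gamma(0) + phi_2 gamma(1) + c_1
  (E2) gamma(2) = phi_1 gamma(1) + phi_2 gamma(0)
From (E1): gamma(1) = A gamma(0) + B with
  A = phi_1 / (1 - phi_2) = -0.505 / 1.38 = -0.365942,   B = c_1 / (1 - phi_2) = 1.418 / 1.38 = 1.027536.
Insert (E2) into (E0): gamma(0) (1 - phi_2^2) = phi_1 (1 + phi_2) gamma(1) + c_0.
  phi_1 (1 + phi_2) = (-0.505)(0.62) = -0.3131,   1 - phi_2^2 = 0.8556.
Replace gamma(1) by A gamma(0) + B and collect gamma(0):
  gamma(0) [0.8556 - (-0.3131)(-0.365942)] = (-0.3131)(1.027536) + 2.289272
  gamma(0) * 0.741024 = 1.96755
  gamma(0) = 1.96755 / 0.741024 = 2.655179.
  gamma(1) = A gamma(0) + B = (-0.365942)(2.655179) + (1.027536) = 0.055895.
  gamma(2) = phi_1 gamma(1) + phi_2 gamma(0) = (-0.505)(0.055895) + (-0.38)(2.655179) = -1.037195.
Therefore gamma(2) = -1.0372 (to 4 decimal places).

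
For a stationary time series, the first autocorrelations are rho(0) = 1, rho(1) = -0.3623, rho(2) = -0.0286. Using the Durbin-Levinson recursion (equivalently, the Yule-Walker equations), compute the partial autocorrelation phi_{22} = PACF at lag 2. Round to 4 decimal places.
\phi_{22} = -0.1840

The PACF at lag k is phi_{kk}, the last component of the solution
to the Yule-Walker system G_k phi = r_k where
  (G_k)_{ij} = rho(|i - j|), (r_k)_i = rho(i), i,j = 1..k.
Equivalently, Durbin-Levinson gives phi_{kk} iteratively:
  phi_{11} = rho(1)
  phi_{kk} = [rho(k) - sum_{j=1..k-1} phi_{k-1,j} rho(k-j)]
            / [1 - sum_{j=1..k-1} phi_{k-1,j} rho(j)],
  phi_{k,j} = phi_{k-1,j} - phi_{kk} phi_{k-1,k-j},  j = 1..k-1.
Step k = 1:
  phi_11 = rho(1) = -0.3623.
Step k = 2:
  phi_22 = [rho(2) - phi_11 rho(1)] / [1 - phi_11 rho(1)] = [-0.0286 - (-0.3623)(-0.3623)] / [1 - (-0.3623)(-0.3623)]
         = -0.15986129 / 0.86873871 = -0.184.
Therefore phi_{22} = -0.1840.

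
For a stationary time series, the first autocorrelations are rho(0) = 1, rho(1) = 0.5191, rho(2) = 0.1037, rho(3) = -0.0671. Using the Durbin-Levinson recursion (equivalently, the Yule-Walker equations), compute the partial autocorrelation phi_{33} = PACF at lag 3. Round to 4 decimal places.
\phi_{33} = -0.0222

The PACF at lag k is phi_{kk}, the last component of the solution
to the Yule-Walker system G_k phi = r_k where
  (G_k)_{ij} = rho(|i - j|), (r_k)_i = rho(i), i,j = 1..k.
Equivalently, Durbin-Levinson gives phi_{kk} iteratively:
  phi_{11} = rho(1)
  phi_{kk} = [rho(k) - sum_{j=1..k-1} phi_{k-1,j} rho(k-j)]
            / [1 - sum_{j=1..k-1} phi_{k-1,j} rho(j)],
  phi_{k,j} = phi_{k-1,j} - phi_{kk} phi_{k-1,k-j},  j = 1..k-1.
Step k = 1:
  phi_11 = rho(1) = 0.5191.
Step k = 2:
  phi_22 = [rho(2) - phi_11 rho(1)] / [1 - phi_11 rho(1)] = [0.1037 - (0.5191)(0.5191)] / [1 - (0.5191)(0.5191)]
         = -0.16576481 / 0.73053519 = -0.226909.
  Update: phi_21 = phi_11 - phi_22 phi_11 = 0.5191 - (-0.226909)(0.5191) = 0.636888.
Step k = 3:
  phi_33 = [rho(3) - phi_21 rho(2) - phi_22 rho(1)] / [1 - phi_21 rho(1) - phi_22 rho(2)]
    numerator   = -0.0671 - (0.636888)(0.1037) - (-0.226909)(0.5191) = -0.015357
    denominator = 1 - (0.636888)(0.5191) - (-0.226909)(0.1037) = 0.69292171
  phi_33 = -0.015357 / 0.69292171 = -0.0222.
Therefore phi_{33} = -0.0222.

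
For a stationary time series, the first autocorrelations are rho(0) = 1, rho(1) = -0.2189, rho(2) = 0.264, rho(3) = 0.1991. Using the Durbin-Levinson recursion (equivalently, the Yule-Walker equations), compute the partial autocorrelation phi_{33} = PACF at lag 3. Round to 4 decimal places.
\phi_{33} = 0.3250

The PACF at lag k is phi_{kk}, the last component of the solution
to the Yule-Walker system G_k phi = r_k where
  (G_k)_{ij} = rho(|i - j|), (r_k)_i = rho(i), i,j = 1..k.
Equivalently, Durbin-Levinson gives phi_{kk} iteratively:
  phi_{11} = rho(1)
  phi_{kk} = [rho(k) - sum_{j=1..k-1} phi_{k-1,j} rho(k-j)]
            / [1 - sum_{j=1..k-1} phi_{k-1,j} rho(j)],
  phi_{k,j} = phi_{k-1,j} - phi_{kk} phi_{k-1,k-j},  j = 1..k-1.
Step k = 1:
  phi_11 = rho(1) = -0.2189.
Step k = 2:
  phi_22 = [rho(2) - phi_11 rho(1)] / [1 - phi_11 rho(1)] = [0.264 - (-0.2189)(-0.2189)] / [1 - (-0.2189)(-0.2189)]
         = 0.21608279 / 0.95208279 = 0.226958.
  Update: phi_21 = phi_11 - phi_22 phi_11 = -0.2189 - (0.226958)(-0.2189) = -0.169219.
Step k = 3:
  phi_33 = [rho(3) - phi_21 rho(2) - phi_22 rho(1)] / [1 - phi_21 rho(1) - phi_22 rho(2)]
    numerator   = 0.1991 - (-0.169219)(0.264) - (0.226958)(-0.2189) = 0.29345489
    denominator = 1 - (-0.169219)(-0.2189) - (0.226958)(0.264) = 0.90304108
  phi_33 = 0.29345489 / 0.90304108 = 0.325.
Therefore phi_{33} = 0.3250.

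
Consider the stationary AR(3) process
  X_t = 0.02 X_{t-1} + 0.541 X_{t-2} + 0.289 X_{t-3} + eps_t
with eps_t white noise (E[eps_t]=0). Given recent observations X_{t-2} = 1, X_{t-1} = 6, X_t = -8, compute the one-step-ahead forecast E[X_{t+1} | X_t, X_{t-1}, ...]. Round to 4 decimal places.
E[X_{t+1} \mid \mathcal F_t] = 3.3750

For an AR(p) model X_t = c + sum_i phi_i X_{t-i} + eps_t, the
one-step-ahead conditional mean is
  E[X_{t+1} | X_t, ...] = c + sum_i phi_i X_{t+1-i}.
Substitute known values:
  E[X_{t+1} | ...] = (0.02) * (-8) + (0.541) * (6) + (0.289) * (1)
                   = 3.3750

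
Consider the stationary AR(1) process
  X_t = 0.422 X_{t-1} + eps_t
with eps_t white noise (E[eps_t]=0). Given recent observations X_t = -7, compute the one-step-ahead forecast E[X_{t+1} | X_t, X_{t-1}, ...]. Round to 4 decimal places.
E[X_{t+1} \mid \mathcal F_t] = -2.9540

For an AR(p) model X_t = c + sum_i phi_i X_{t-i} + eps_t, the
one-step-ahead conditional mean is
  E[X_{t+1} | X_t, ...] = c + sum_i phi_i X_{t+1-i}.
Substitute known values:
  E[X_{t+1} | ...] = (0.422) * (-7)
                   = -2.9540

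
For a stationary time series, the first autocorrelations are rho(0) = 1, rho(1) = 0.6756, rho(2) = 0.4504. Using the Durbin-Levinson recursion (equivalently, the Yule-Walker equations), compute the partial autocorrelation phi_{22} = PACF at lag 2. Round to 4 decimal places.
\phi_{22} = -0.0111

The PACF at lag k is phi_{kk}, the last component of the solution
to the Yule-Walker system G_k phi = r_k where
  (G_k)_{ij} = rho(|i - j|), (r_k)_i = rho(i), i,j = 1..k.
Equivalently, Durbin-Levinson gives phi_{kk} iteratively:
  phi_{11} = rho(1)
  phi_{kk} = [rho(k) - sum_{j=1..k-1} phi_{k-1,j} rho(k-j)]
            / [1 - sum_{j=1..k-1} phi_{k-1,j} rho(j)],
  phi_{k,j} = phi_{k-1,j} - phi_{kk} phi_{k-1,k-j},  j = 1..k-1.
Step k = 1:
  phi_11 = rho(1) = 0.6756.
Step k = 2:
  phi_22 = [rho(2) - phi_11 rho(1)] / [1 - phi_11 rho(1)] = [0.4504 - (0.6756)(0.6756)] / [1 - (0.6756)(0.6756)]
         = -0.00603536 / 0.54356464 = -0.0111.
Therefore phi_{22} = -0.0111.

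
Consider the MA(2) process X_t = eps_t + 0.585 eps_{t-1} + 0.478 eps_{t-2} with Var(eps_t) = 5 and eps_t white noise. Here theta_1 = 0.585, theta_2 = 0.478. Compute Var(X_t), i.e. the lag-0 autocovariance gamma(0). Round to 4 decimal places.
\gamma(0) = 7.8535

For an MA(q) process X_t = eps_t + sum_i theta_i eps_{t-i} with
Var(eps_t) = sigma^2, the variance is
  gamma(0) = sigma^2 * (1 + sum_i theta_i^2).
  sum_i theta_i^2 = (0.585)^2 + (0.478)^2 = 0.342225 + 0.228484 = 0.570709.
  gamma(0) = 5 * (1 + 0.570709) = 5 * 1.570709 = 7.853545, which rounds to 7.8535.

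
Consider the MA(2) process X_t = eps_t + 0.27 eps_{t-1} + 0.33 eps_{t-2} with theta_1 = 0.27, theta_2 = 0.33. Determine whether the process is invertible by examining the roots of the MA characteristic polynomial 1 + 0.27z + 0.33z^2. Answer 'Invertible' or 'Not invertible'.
\text{Invertible}

The MA(q) characteristic polynomial is P(z) = 1 + 0.27z + 0.33z^2.
Invertibility requires all roots to lie outside the unit circle, i.e. |z| > 1 for every root.
Set 1 + (0.27) z + (0.33) z^2 = 0, i.e. a z^2 + b z + c = 0 with a = 0.33, b = 0.27, c = 1.
Discriminant D = b^2 - 4ac = (0.27)^2 - 4*(0.33)*1 = 0.0729 - (1.32) = -1.2471.
D < 0, so the roots are the complex-conjugate pair z = (-b +/- i sqrt(-D)) / (2a) = -0.4091 +/- 1.692i.
For a conjugate pair |z|^2 = z * conj(z) = (product of roots) = c/a = 1/(0.33) = 3.030303, so |z| = sqrt(3.030303) = 1.7408 for both roots.
Moduli of all roots: 1.7408, 1.7408.
All moduli strictly greater than 1? Yes.
Verdict: Invertible.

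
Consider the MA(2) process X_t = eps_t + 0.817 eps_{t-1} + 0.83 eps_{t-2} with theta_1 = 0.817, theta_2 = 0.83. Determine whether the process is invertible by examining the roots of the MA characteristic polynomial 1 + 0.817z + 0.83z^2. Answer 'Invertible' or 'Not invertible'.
\text{Invertible}

The MA(q) characteristic polynomial is P(z) = 1 + 0.817z + 0.83z^2.
Invertibility requires all roots to lie outside the unit circle, i.e. |z| > 1 for every root.
Set 1 + (0.817) z + (0.83) z^2 = 0, i.e. a z^2 + b z + c = 0 with a = 0.83, b = 0.817, c = 1.
Discriminant D = b^2 - 4ac = (0.817)^2 - 4*(0.83)*1 = 0.667489 - (3.32) = -2.652511.
D < 0, so the roots are the complex-conjugate pair z = (-b +/- i sqrt(-D)) / (2a) = -0.4922 +/- 0.9811i.
For a conjugate pair |z|^2 = z * conj(z) = (product of roots) = c/a = 1/(0.83) = 1.204819, so |z| = sqrt(1.204819) = 1.0976 for both roots.
Moduli of all roots: 1.0976, 1.0976.
All moduli strictly greater than 1? Yes.
Verdict: Invertible.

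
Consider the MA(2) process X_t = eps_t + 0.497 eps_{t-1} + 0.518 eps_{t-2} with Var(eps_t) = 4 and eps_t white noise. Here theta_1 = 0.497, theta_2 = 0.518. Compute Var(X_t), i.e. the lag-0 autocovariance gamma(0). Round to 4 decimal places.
\gamma(0) = 6.0613

For an MA(q) process X_t = eps_t + sum_i theta_i eps_{t-i} with
Var(eps_t) = sigma^2, the variance is
  gamma(0) = sigma^2 * (1 + sum_i theta_i^2).
  sum_i theta_i^2 = (0.497)^2 + (0.518)^2 = 0.247009 + 0.268324 = 0.515333.
  gamma(0) = 4 * (1 + 0.515333) = 4 * 1.515333 = 6.061332, which rounds to 6.0613.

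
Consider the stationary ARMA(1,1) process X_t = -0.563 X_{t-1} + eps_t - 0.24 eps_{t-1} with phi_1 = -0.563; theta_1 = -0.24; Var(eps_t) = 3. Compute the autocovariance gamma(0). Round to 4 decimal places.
\gamma(0) = 5.8321

Multiply the model equation by X_{t-k} and take expectations. With theta_0 = psi_0 = 1 and psi_j the MA(infinity) weights, this gives
  gamma(k) - sum_i phi_i gamma(k-i) = c_k,
  c_k = sigma^2 * sum_{j=k..q} theta_j psi_{j-k}   (c_k = 0 for k > q),
using gamma(-m) = gamma(m).
psi-weights needed (psi_j = theta_j + sum_i phi_i psi_{j-i}):
  psi_1 = theta_1 + phi_1 = -0.24 + (-0.563) = -0.803
Right-hand sides:
  c_0 = sigma^2 (1 + theta_1 psi_1) = 3 * (1 + (-0.24)(-0.803)) = 3 * 1.19272 = 3.57816
  c_1 = sigma^2 theta_1 = 3 * (-0.24) = -0.72
  c_2 = 0
Equations for k = 0 and k = 1 (AR order 1):
  gamma(0) = phi_1 gamma(1) + c_0
  gamma(1) = phi_1 gamma(0) + c_1
Substituting the second into the first: gamma(0) (1 - phi_1^2) = c_0 + phi_1 c_1, so
  gamma(0) = (c_0 + phi_1 c_1) / (1 - phi_1^2) = (3.57816 + (-0.563)(-0.72)) / (1 - (-0.563)^2) = 3.98352 / 0.683031 = 5.832122.
Therefore gamma(0) = 5.8321 (to 4 decimal places).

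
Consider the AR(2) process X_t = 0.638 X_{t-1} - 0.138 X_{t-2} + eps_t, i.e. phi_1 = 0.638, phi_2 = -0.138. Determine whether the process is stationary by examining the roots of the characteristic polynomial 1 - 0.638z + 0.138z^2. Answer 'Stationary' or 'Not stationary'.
\text{Stationary}

The AR(p) characteristic polynomial is P(z) = 1 - 0.638z + 0.138z^2.
Stationarity requires all roots to lie outside the unit circle, i.e. |z| > 1 for every root.
Set 1 + (-0.638) z + (0.138) z^2 = 0, i.e. a z^2 + b z + c = 0 with a = 0.138, b = -0.638, c = 1.
Discriminant D = b^2 - 4ac = (-0.638)^2 - 4*(0.138)*1 = 0.407044 - (0.552) = -0.144956.
D < 0, so the roots are the complex-conjugate pair z = (-b +/- i sqrt(-D)) / (2a) = 2.3116 +/- 1.3795i.
For a conjugate pair |z|^2 = z * conj(z) = (product of roots) = c/a = 1/(0.138) = 7.246377, so |z| = sqrt(7.246377) = 2.6919 for both roots.
Moduli of all roots: 2.6919, 2.6919.
All moduli strictly greater than 1? Yes.
Verdict: Stationary.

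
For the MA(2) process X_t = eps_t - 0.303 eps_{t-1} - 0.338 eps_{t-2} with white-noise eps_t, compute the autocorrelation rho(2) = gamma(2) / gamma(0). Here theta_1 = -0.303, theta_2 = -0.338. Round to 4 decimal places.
\rho(2) = -0.2803

For an MA(q) process with theta_0 = 1, the autocovariance is
  gamma(k) = sigma^2 * sum_{i=0..q-k} theta_i * theta_{i+k},
and rho(k) = gamma(k) / gamma(0). Sigma^2 cancels.
  numerator   = (1)*(-0.338) = -0.338.
  denominator = (1)^2 + (-0.303)^2 + (-0.338)^2 = 1.206053.
  rho(2) = -0.338 / 1.206053 = -0.2803.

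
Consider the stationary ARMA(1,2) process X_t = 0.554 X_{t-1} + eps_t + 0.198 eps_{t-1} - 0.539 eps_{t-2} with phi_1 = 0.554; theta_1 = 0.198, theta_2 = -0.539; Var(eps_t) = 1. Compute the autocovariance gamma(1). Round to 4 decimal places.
\gamma(1) = 0.6719

Multiply the model equation by X_{t-k} and take expectations. With theta_0 = psi_0 = 1 and psi_j the MA(infinity) weights, this gives
  gamma(k) - sum_i phi_i gamma(k-i) = c_k,
  c_k = sigma^2 * sum_{j=k..q} theta_j psi_{j-k}   (c_k = 0 for k > q),
using gamma(-m) = gamma(m).
psi-weights needed (psi_j = theta_j + sum_i phi_i psi_{j-i}):
  psi_1 = theta_1 + phi_1 = 0.198 + (0.554) = 0.752
  psi_2 = theta_2 + phi_1 psi_1 = -0.539 + (0.554)(0.752) = -0.122392
Right-hand sides:
  c_0 = sigma^2 (1 + theta_1 psi_1 + theta_2 psi_2) = 1 * (1 + (0.198)(0.752) + (-0.539)(-0.122392)) = 1 * 1.214865 = 1.214865
  c_1 = sigma^2 (theta_1 + theta_2 psi_1) = 1 * (0.198 + (-0.539)(0.752)) = -0.207328
  c_2 = sigma^2 theta_2 = 1 * (-0.539) = -0.539
Equations for k = 0 and k = 1 (AR order 1):
  gamma(0) = phi_1 gamma(1) + c_0
  gamma(1) = phi_1 gamma(0) + c_1
Substituting the second into the first: gamma(0) (1 - phi_1^2) = c_0 + phi_1 c_1, so
  gamma(0) = (c_0 + phi_1 c_1) / (1 - phi_1^2) = (1.214865 + (0.554)(-0.207328)) / (1 - (0.554)^2) = 1.100006 / 0.693084 = 1.587117.
  gamma(1) = phi_1 gamma(0) + c_1 = (0.554)(1.587117) + (-0.207328) = 0.671935.
Therefore gamma(1) = 0.6719 (to 4 decimal places).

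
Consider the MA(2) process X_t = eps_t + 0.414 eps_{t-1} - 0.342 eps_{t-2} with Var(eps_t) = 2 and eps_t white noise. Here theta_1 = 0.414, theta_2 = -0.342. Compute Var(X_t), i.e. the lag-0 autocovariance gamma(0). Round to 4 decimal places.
\gamma(0) = 2.5767

For an MA(q) process X_t = eps_t + sum_i theta_i eps_{t-i} with
Var(eps_t) = sigma^2, the variance is
  gamma(0) = sigma^2 * (1 + sum_i theta_i^2).
  sum_i theta_i^2 = (0.414)^2 + (-0.342)^2 = 0.171396 + 0.116964 = 0.28836.
  gamma(0) = 2 * (1 + 0.28836) = 2 * 1.28836 = 2.57672, which rounds to 2.5767.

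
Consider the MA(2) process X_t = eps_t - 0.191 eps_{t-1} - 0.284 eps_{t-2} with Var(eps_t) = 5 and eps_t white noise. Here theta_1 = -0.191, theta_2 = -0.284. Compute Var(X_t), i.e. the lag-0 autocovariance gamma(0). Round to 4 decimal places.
\gamma(0) = 5.5857

For an MA(q) process X_t = eps_t + sum_i theta_i eps_{t-i} with
Var(eps_t) = sigma^2, the variance is
  gamma(0) = sigma^2 * (1 + sum_i theta_i^2).
  sum_i theta_i^2 = (-0.191)^2 + (-0.284)^2 = 0.036481 + 0.080656 = 0.117137.
  gamma(0) = 5 * (1 + 0.117137) = 5 * 1.117137 = 5.585685, which rounds to 5.5857.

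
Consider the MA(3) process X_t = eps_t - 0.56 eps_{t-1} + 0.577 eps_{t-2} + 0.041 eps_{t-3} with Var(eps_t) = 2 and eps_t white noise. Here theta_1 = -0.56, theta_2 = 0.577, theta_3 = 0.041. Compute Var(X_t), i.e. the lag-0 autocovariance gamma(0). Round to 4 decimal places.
\gamma(0) = 3.2964

For an MA(q) process X_t = eps_t + sum_i theta_i eps_{t-i} with
Var(eps_t) = sigma^2, the variance is
  gamma(0) = sigma^2 * (1 + sum_i theta_i^2).
  sum_i theta_i^2 = (-0.56)^2 + (0.577)^2 + (0.041)^2 = 0.3136 + 0.332929 + 0.001681 = 0.64821.
  gamma(0) = 2 * (1 + 0.64821) = 2 * 1.64821 = 3.29642, which rounds to 3.2964.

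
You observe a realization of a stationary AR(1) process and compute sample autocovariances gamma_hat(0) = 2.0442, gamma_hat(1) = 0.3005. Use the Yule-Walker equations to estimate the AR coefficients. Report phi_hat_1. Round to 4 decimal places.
\hat\phi_{1} = 0.1470

The Yule-Walker equations for an AR(p) process read, in matrix form,
  Gamma_p phi = r_p,   with   (Gamma_p)_{ij} = gamma(|i - j|),
                       (r_p)_i = gamma(i),   i,j = 1..p.
Substitute the sample gammas (Toeplitz matrix and right-hand side of size 1):
  Gamma_p = [[2.0442]]
  r_p     = [0.3005]
With p = 1 this is the single equation gamma(0) phi_1 = gamma(1):
  phi_hat_1 = gamma(1) / gamma(0) = 0.3005 / 2.0442 = 0.1470.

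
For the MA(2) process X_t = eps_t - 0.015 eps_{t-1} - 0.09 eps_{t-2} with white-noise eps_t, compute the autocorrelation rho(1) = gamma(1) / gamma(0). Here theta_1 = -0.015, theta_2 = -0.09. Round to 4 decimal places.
\rho(1) = -0.0135

For an MA(q) process with theta_0 = 1, the autocovariance is
  gamma(k) = sigma^2 * sum_{i=0..q-k} theta_i * theta_{i+k},
and rho(k) = gamma(k) / gamma(0). Sigma^2 cancels.
  numerator   = (1)*(-0.015) + (-0.015)*(-0.09) = -0.01365.
  denominator = (1)^2 + (-0.015)^2 + (-0.09)^2 = 1.008325.
  rho(1) = -0.01365 / 1.008325 = -0.0135.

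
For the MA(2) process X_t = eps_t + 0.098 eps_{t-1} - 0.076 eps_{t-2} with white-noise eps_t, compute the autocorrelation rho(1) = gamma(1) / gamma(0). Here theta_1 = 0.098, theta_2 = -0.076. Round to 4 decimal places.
\rho(1) = 0.0892

For an MA(q) process with theta_0 = 1, the autocovariance is
  gamma(k) = sigma^2 * sum_{i=0..q-k} theta_i * theta_{i+k},
and rho(k) = gamma(k) / gamma(0). Sigma^2 cancels.
  numerator   = (1)*(0.098) + (0.098)*(-0.076) = 0.090552.
  denominator = (1)^2 + (0.098)^2 + (-0.076)^2 = 1.01538.
  rho(1) = 0.090552 / 1.01538 = 0.0892.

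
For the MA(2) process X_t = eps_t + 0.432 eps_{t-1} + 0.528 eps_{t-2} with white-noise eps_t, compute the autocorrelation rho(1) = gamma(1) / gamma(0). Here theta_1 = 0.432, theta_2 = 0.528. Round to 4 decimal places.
\rho(1) = 0.4505

For an MA(q) process with theta_0 = 1, the autocovariance is
  gamma(k) = sigma^2 * sum_{i=0..q-k} theta_i * theta_{i+k},
and rho(k) = gamma(k) / gamma(0). Sigma^2 cancels.
  numerator   = (1)*(0.432) + (0.432)*(0.528) = 0.660096.
  denominator = (1)^2 + (0.432)^2 + (0.528)^2 = 1.465408.
  rho(1) = 0.660096 / 1.465408 = 0.4505.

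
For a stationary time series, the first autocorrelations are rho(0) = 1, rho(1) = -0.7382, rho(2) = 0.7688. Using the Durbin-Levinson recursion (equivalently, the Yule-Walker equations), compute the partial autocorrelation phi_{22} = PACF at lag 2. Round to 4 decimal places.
\phi_{22} = 0.4919

The PACF at lag k is phi_{kk}, the last component of the solution
to the Yule-Walker system G_k phi = r_k where
  (G_k)_{ij} = rho(|i - j|), (r_k)_i = rho(i), i,j = 1..k.
Equivalently, Durbin-Levinson gives phi_{kk} iteratively:
  phi_{11} = rho(1)
  phi_{kk} = [rho(k) - sum_{j=1..k-1} phi_{k-1,j} rho(k-j)]
            / [1 - sum_{j=1..k-1} phi_{k-1,j} rho(j)],
  phi_{k,j} = phi_{k-1,j} - phi_{kk} phi_{k-1,k-j},  j = 1..k-1.
Step k = 1:
  phi_11 = rho(1) = -0.7382.
Step k = 2:
  phi_22 = [rho(2) - phi_11 rho(1)] / [1 - phi_11 rho(1)] = [0.7688 - (-0.7382)(-0.7382)] / [1 - (-0.7382)(-0.7382)]
         = 0.22386076 / 0.45506076 = 0.4919.
Therefore phi_{22} = 0.4919.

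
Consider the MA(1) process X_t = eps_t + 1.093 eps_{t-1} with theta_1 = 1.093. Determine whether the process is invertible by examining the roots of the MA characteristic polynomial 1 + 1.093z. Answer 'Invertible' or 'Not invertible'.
\text{Not invertible}

The MA(q) characteristic polynomial is P(z) = 1 + 1.093z.
Invertibility requires all roots to lie outside the unit circle, i.e. |z| > 1 for every root.
This is linear in z: 1 + (1.093) z = 0  =>  z = -1/(1.093) = -0.914913,  |z| = 0.914913.
Moduli of all roots: 0.9149.
All moduli strictly greater than 1? No.
Verdict: Not invertible.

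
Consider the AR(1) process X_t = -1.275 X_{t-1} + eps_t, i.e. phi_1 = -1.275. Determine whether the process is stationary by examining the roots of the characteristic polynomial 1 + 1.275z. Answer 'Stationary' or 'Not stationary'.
\text{Not stationary}

The AR(p) characteristic polynomial is P(z) = 1 + 1.275z.
Stationarity requires all roots to lie outside the unit circle, i.e. |z| > 1 for every root.
This is linear in z: 1 + (1.275) z = 0  =>  z = -1/(1.275) = -0.784314,  |z| = 0.784314.
Moduli of all roots: 0.7843.
All moduli strictly greater than 1? No.
Verdict: Not stationary.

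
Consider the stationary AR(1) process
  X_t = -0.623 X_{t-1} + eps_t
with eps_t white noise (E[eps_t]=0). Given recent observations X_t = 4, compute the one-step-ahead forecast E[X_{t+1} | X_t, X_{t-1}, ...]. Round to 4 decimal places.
E[X_{t+1} \mid \mathcal F_t] = -2.4920

For an AR(p) model X_t = c + sum_i phi_i X_{t-i} + eps_t, the
one-step-ahead conditional mean is
  E[X_{t+1} | X_t, ...] = c + sum_i phi_i X_{t+1-i}.
Substitute known values:
  E[X_{t+1} | ...] = (-0.623) * (4)
                   = -2.4920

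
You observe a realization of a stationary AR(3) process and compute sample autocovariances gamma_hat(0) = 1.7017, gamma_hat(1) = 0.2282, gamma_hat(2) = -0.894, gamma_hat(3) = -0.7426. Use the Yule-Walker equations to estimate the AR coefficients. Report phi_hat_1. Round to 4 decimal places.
\hat\phi_{1} = 0.0031

The Yule-Walker equations for an AR(p) process read, in matrix form,
  Gamma_p phi = r_p,   with   (Gamma_p)_{ij} = gamma(|i - j|),
                       (r_p)_i = gamma(i),   i,j = 1..p.
Substitute the sample gammas (Toeplitz matrix and right-hand side of size 3):
  Gamma_p = [[1.7017, 0.2282, -0.894], [0.2282, 1.7017, 0.2282], [-0.894, 0.2282, 1.7017]]
  r_p     = [0.2282, -0.894, -0.7426]
Written out (R1..R3):
  (R1) 1.7017 phi_1 + 0.2282 phi_2 - 0.894 phi_3 = 0.2282
  (R2) 0.2282 phi_1 + 1.7017 phi_2 + 0.2282 phi_3 = -0.894
  (R3) -0.894 phi_1 + 0.2282 phi_2 + 1.7017 phi_3 = -0.7426
Gaussian elimination:
  R2 <- R2 - (0.2282/1.7017) R1 = R2 - (0.134101) R1:  1.671098 phi_2 + 0.348086 phi_3 = -0.924602
  R3 <- R3 - (-0.894/1.7017) R1 = R3 - (-0.525357) R1:  0.348086 phi_2 + 1.232031 phi_3 = -0.622714
  R3 <- R3 - (0.348086/1.671098) R2 = R3 - (0.208298) R2:  1.159525 phi_3 = -0.430121
Back-substitution:
  phi_hat_3 = -0.430121 / 1.159525 = -0.370946
  phi_hat_2 = (-0.924602 - (0.348086)(-0.370946)) / 1.671098 = -0.476023
  phi_hat_1 = (0.2282 - (0.2282)(-0.476023) - (-0.894)(-0.370946)) / 1.7017 = 0.003058
So phi_hat = [0.0031, -0.4760, -0.3709].
Therefore phi_hat_1 = 0.0031.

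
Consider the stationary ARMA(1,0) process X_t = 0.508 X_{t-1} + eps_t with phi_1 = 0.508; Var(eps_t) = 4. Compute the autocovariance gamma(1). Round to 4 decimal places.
\gamma(1) = 2.7388

Multiply the model equation by X_{t-k} and take expectations. With theta_0 = psi_0 = 1 and psi_j the MA(infinity) weights, this gives
  gamma(k) - sum_i phi_i gamma(k-i) = c_k,
  c_k = sigma^2 * sum_{j=k..q} theta_j psi_{j-k}   (c_k = 0 for k > q),
using gamma(-m) = gamma(m).
Pure AR (q = 0): c_0 = sigma^2 = 4, c_k = 0 for k >= 1.
Equations for k = 0 and k = 1 (AR order 1):
  gamma(0) = phi_1 gamma(1) + c_0
  gamma(1) = phi_1 gamma(0) + c_1
Substituting the second into the first: gamma(0) (1 - phi_1^2) = c_0 + phi_1 c_1, so
  gamma(0) = c_0 / (1 - phi_1^2) = 4 / (1 - (0.508)^2) = 4 / 0.741936 = 5.391301.
  gamma(1) = phi_1 gamma(0) = (0.508)(5.391301) = 2.738781.
Therefore gamma(1) = 2.7388 (to 4 decimal places).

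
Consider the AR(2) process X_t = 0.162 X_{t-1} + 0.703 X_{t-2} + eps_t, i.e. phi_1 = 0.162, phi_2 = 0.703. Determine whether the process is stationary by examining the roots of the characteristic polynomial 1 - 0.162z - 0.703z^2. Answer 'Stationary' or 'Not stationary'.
\text{Stationary}

The AR(p) characteristic polynomial is P(z) = 1 - 0.162z - 0.703z^2.
Stationarity requires all roots to lie outside the unit circle, i.e. |z| > 1 for every root.
Set 1 + (-0.162) z + (-0.703) z^2 = 0, i.e. a z^2 + b z + c = 0 with a = -0.703, b = -0.162, c = 1.
Discriminant D = b^2 - 4ac = (-0.162)^2 - 4*(-0.703)*1 = 0.026244 - (-2.812) = 2.838244.
D >= 0, so the roots are real: z = (-b +/- sqrt(D)) / (2a) = (0.162 +/- 1.684709) / (-1.406).
  z_1 = (0.162 + 1.684709) / (-1.406) = -1.3134,   |z_1| = 1.3134.
  z_2 = (0.162 - 1.684709) / (-1.406) = 1.083,   |z_2| = 1.083.
Moduli of all roots: 1.3134, 1.0830.
All moduli strictly greater than 1? Yes.
Verdict: Stationary.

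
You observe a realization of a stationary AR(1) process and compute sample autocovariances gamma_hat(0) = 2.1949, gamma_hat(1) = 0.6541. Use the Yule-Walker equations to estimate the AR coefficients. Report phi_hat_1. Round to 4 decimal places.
\hat\phi_{1} = 0.2980

The Yule-Walker equations for an AR(p) process read, in matrix form,
  Gamma_p phi = r_p,   with   (Gamma_p)_{ij} = gamma(|i - j|),
                       (r_p)_i = gamma(i),   i,j = 1..p.
Substitute the sample gammas (Toeplitz matrix and right-hand side of size 1):
  Gamma_p = [[2.1949]]
  r_p     = [0.6541]
With p = 1 this is the single equation gamma(0) phi_1 = gamma(1):
  phi_hat_1 = gamma(1) / gamma(0) = 0.6541 / 2.1949 = 0.2980.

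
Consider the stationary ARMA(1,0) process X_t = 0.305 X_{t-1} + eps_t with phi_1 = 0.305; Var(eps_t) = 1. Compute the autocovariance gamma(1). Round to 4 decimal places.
\gamma(1) = 0.3363

Multiply the model equation by X_{t-k} and take expectations. With theta_0 = psi_0 = 1 and psi_j the MA(infinity) weights, this gives
  gamma(k) - sum_i phi_i gamma(k-i) = c_k,
  c_k = sigma^2 * sum_{j=k..q} theta_j psi_{j-k}   (c_k = 0 for k > q),
using gamma(-m) = gamma(m).
Pure AR (q = 0): c_0 = sigma^2 = 1, c_k = 0 for k >= 1.
Equations for k = 0 and k = 1 (AR order 1):
  gamma(0) = phi_1 gamma(1) + c_0
  gamma(1) = phi_1 gamma(0) + c_1
Substituting the second into the first: gamma(0) (1 - phi_1^2) = c_0 + phi_1 c_1, so
  gamma(0) = c_0 / (1 - phi_1^2) = 1 / (1 - (0.305)^2) = 1 / 0.906975 = 1.102566.
  gamma(1) = phi_1 gamma(0) = (0.305)(1.102566) = 0.336283.
Therefore gamma(1) = 0.3363 (to 4 decimal places).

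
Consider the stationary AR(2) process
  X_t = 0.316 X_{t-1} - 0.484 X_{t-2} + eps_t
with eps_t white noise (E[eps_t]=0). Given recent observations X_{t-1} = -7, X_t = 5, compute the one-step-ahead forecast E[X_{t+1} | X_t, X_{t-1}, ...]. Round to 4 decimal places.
E[X_{t+1} \mid \mathcal F_t] = 4.9680

For an AR(p) model X_t = c + sum_i phi_i X_{t-i} + eps_t, the
one-step-ahead conditional mean is
  E[X_{t+1} | X_t, ...] = c + sum_i phi_i X_{t+1-i}.
Substitute known values:
  E[X_{t+1} | ...] = (0.316) * (5) + (-0.484) * (-7)
                   = 4.9680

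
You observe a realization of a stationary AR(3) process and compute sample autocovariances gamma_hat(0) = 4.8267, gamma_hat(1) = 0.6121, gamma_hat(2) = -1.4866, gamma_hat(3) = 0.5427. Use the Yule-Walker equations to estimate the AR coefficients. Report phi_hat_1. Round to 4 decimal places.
\hat\phi_{1} = 0.2460

The Yule-Walker equations for an AR(p) process read, in matrix form,
  Gamma_p phi = r_p,   with   (Gamma_p)_{ij} = gamma(|i - j|),
                       (r_p)_i = gamma(i),   i,j = 1..p.
Substitute the sample gammas (Toeplitz matrix and right-hand side of size 3):
  Gamma_p = [[4.8267, 0.6121, -1.4866], [0.6121, 4.8267, 0.6121], [-1.4866, 0.6121, 4.8267]]
  r_p     = [0.6121, -1.4866, 0.5427]
Written out (R1..R3):
  (R1) 4.8267 phi_1 + 0.6121 phi_2 - 1.4866 phi_3 = 0.6121
  (R2) 0.6121 phi_1 + 4.8267 phi_2 + 0.6121 phi_3 = -1.4866
  (R3) -1.4866 phi_1 + 0.6121 phi_2 + 4.8267 phi_3 = 0.5427
Gaussian elimination:
  R2 <- R2 - (0.6121/4.8267) R1 = R2 - (0.126815) R1:  4.749076 phi_2 + 0.800624 phi_3 = -1.564224
  R3 <- R3 - (-1.4866/4.8267) R1 = R3 - (-0.307995) R1:  0.800624 phi_2 + 4.368834 phi_3 = 0.731224
  R3 <- R3 - (0.800624/4.749076) R2 = R3 - (0.168585) R2:  4.233861 phi_3 = 0.994929
Back-substitution:
  phi_hat_3 = 0.994929 / 4.233861 = 0.234993
  phi_hat_2 = (-1.564224 - (0.800624)(0.234993)) / 4.749076 = -0.368991
  phi_hat_1 = (0.6121 - (0.6121)(-0.368991) - (-1.4866)(0.234993)) / 4.8267 = 0.245986
So phi_hat = [0.2460, -0.3690, 0.2350].
Therefore phi_hat_1 = 0.2460.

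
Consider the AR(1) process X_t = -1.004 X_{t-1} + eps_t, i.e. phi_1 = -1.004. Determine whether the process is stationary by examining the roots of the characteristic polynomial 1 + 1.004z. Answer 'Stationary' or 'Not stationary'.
\text{Not stationary}

The AR(p) characteristic polynomial is P(z) = 1 + 1.004z.
Stationarity requires all roots to lie outside the unit circle, i.e. |z| > 1 for every root.
This is linear in z: 1 + (1.004) z = 0  =>  z = -1/(1.004) = -0.996016,  |z| = 0.996016.
Moduli of all roots: 0.9960.
All moduli strictly greater than 1? No.
Verdict: Not stationary.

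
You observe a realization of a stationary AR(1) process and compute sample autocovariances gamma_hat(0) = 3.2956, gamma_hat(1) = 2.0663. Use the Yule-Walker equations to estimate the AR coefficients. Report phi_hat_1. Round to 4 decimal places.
\hat\phi_{1} = 0.6270

The Yule-Walker equations for an AR(p) process read, in matrix form,
  Gamma_p phi = r_p,   with   (Gamma_p)_{ij} = gamma(|i - j|),
                       (r_p)_i = gamma(i),   i,j = 1..p.
Substitute the sample gammas (Toeplitz matrix and right-hand side of size 1):
  Gamma_p = [[3.2956]]
  r_p     = [2.0663]
With p = 1 this is the single equation gamma(0) phi_1 = gamma(1):
  phi_hat_1 = gamma(1) / gamma(0) = 2.0663 / 3.2956 = 0.6270.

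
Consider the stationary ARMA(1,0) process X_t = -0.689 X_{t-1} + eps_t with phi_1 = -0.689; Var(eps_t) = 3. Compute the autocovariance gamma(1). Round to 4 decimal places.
\gamma(1) = -3.9351

Multiply the model equation by X_{t-k} and take expectations. With theta_0 = psi_0 = 1 and psi_j the MA(infinity) weights, this gives
  gamma(k) - sum_i phi_i gamma(k-i) = c_k,
  c_k = sigma^2 * sum_{j=k..q} theta_j psi_{j-k}   (c_k = 0 for k > q),
using gamma(-m) = gamma(m).
Pure AR (q = 0): c_0 = sigma^2 = 3, c_k = 0 for k >= 1.
Equations for k = 0 and k = 1 (AR order 1):
  gamma(0) = phi_1 gamma(1) + c_0
  gamma(1) = phi_1 gamma(0) + c_1
Substituting the second into the first: gamma(0) (1 - phi_1^2) = c_0 + phi_1 c_1, so
  gamma(0) = c_0 / (1 - phi_1^2) = 3 / (1 - (-0.689)^2) = 3 / 0.525279 = 5.711251.
  gamma(1) = phi_1 gamma(0) = (-0.689)(5.711251) = -3.935052.
Therefore gamma(1) = -3.9351 (to 4 decimal places).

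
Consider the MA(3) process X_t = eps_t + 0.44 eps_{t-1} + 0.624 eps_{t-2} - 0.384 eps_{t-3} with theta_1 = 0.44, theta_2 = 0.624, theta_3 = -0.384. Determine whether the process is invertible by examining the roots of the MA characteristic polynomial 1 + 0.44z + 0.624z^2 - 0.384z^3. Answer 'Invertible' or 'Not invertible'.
\text{Invertible}

The MA(q) characteristic polynomial is P(z) = 1 + 0.44z + 0.624z^2 - 0.384z^3.
Invertibility requires all roots to lie outside the unit circle, i.e. |z| > 1 for every root.
Degree 3: look for a simple real root z0 first, then factor out (1 - z/z0) and solve the remaining quadratic.
Testing z0 = 2.5: P(2.5) = 1 + (0.44)(2.5) + (0.624)(2.5)^2 + (-0.384)(2.5)^3
  = 1 + (1.1) + (3.9) + (-6) = 0.  So z_0 = 2.5 is a root, |z_0| = 2.5.
Divide out the factor (1 - 0.4 z) = (1 - z/z0) (since 1/z0 = 0.4):
  P(z) = (1 - 0.4 z)(1 + (0.84) z + (0.96) z^2)
  [check: z-coef 0.84 - (0.4) = 0.44; z^2-coef 0.96 - (0.4)(0.84) = 0.624; z^3-coef -(0.4)(0.96) = -0.384.]
Remaining roots from the quadratic factor 1 + (0.84) z + (0.96) z^2:
  Set 1 + (0.84) z + (0.96) z^2 = 0, i.e. a z^2 + b z + c = 0 with a = 0.96, b = 0.84, c = 1.
  Discriminant D = b^2 - 4ac = (0.84)^2 - 4*(0.96)*1 = 0.7056 - (3.84) = -3.1344.
  D < 0, so the roots are the complex-conjugate pair z = (-b +/- i sqrt(-D)) / (2a) = -0.4375 +/- 0.9221i.
  For a conjugate pair |z|^2 = z * conj(z) = (product of roots) = c/a = 1/(0.96) = 1.041667, so |z| = sqrt(1.041667) = 1.0206 for both roots.
Moduli of all roots: 2.5000, 1.0206, 1.0206.
All moduli strictly greater than 1? Yes.
Verdict: Invertible.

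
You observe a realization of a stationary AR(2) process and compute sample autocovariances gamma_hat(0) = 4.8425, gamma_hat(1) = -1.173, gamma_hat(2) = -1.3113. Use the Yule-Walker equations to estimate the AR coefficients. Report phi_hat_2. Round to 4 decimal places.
\hat\phi_{2} = -0.3500

The Yule-Walker equations for an AR(p) process read, in matrix form,
  Gamma_p phi = r_p,   with   (Gamma_p)_{ij} = gamma(|i - j|),
                       (r_p)_i = gamma(i),   i,j = 1..p.
Substitute the sample gammas (Toeplitz matrix and right-hand side of size 2):
  Gamma_p = [[4.8425, -1.173], [-1.173, 4.8425]]
  r_p     = [-1.173, -1.3113]
Written out:
  4.8425 phi_1 - 1.173 phi_2 = -1.173
  -1.173 phi_1 + 4.8425 phi_2 = -1.3113
Solve by Cramer's rule:
  det = gamma(0)^2 - gamma(1)^2 = (4.8425)^2 - (-1.173)^2 = 23.44980625 - 1.375929 = 22.07387725
  phi_hat_1 = [gamma(1) gamma(0) - gamma(1) gamma(2)] / det = [(-1.173)(4.8425) - (-1.173)(-1.3113)] / 22.07387725 = -7.2184074 / 22.07387725 = -0.327
  phi_hat_2 = [gamma(0) gamma(2) - gamma(1)^2] / det = [(4.8425)(-1.3113) - (-1.173)^2] / 22.07387725 = -7.72589925 / 22.07387725 = -0.35
So phi_hat = [-0.3270, -0.3500].
Therefore phi_hat_2 = -0.3500.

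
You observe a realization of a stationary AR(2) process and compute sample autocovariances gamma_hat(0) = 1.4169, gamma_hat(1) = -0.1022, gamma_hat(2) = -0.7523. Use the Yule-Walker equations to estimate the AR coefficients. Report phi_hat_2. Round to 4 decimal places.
\hat\phi_{2} = -0.5390

The Yule-Walker equations for an AR(p) process read, in matrix form,
  Gamma_p phi = r_p,   with   (Gamma_p)_{ij} = gamma(|i - j|),
                       (r_p)_i = gamma(i),   i,j = 1..p.
Substitute the sample gammas (Toeplitz matrix and right-hand side of size 2):
  Gamma_p = [[1.4169, -0.1022], [-0.1022, 1.4169]]
  r_p     = [-0.1022, -0.7523]
Written out:
  1.4169 phi_1 - 0.1022 phi_2 = -0.1022
  -0.1022 phi_1 + 1.4169 phi_2 = -0.7523
Solve by Cramer's rule:
  det = gamma(0)^2 - gamma(1)^2 = (1.4169)^2 - (-0.1022)^2 = 2.00760561 - 0.01044484 = 1.99716077
  phi_hat_1 = [gamma(1) gamma(0) - gamma(1) gamma(2)] / det = [(-0.1022)(1.4169) - (-0.1022)(-0.7523)] / 1.99716077 = -0.22169224 / 1.99716077 = -0.111
  phi_hat_2 = [gamma(0) gamma(2) - gamma(1)^2] / det = [(1.4169)(-0.7523) - (-0.1022)^2] / 1.99716077 = -1.07637871 / 1.99716077 = -0.539
So phi_hat = [-0.1110, -0.5390].
Therefore phi_hat_2 = -0.5390.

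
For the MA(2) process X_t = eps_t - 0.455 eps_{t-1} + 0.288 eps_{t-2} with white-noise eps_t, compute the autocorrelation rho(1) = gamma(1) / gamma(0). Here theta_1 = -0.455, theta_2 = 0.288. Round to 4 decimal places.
\rho(1) = -0.4543

For an MA(q) process with theta_0 = 1, the autocovariance is
  gamma(k) = sigma^2 * sum_{i=0..q-k} theta_i * theta_{i+k},
and rho(k) = gamma(k) / gamma(0). Sigma^2 cancels.
  numerator   = (1)*(-0.455) + (-0.455)*(0.288) = -0.58604.
  denominator = (1)^2 + (-0.455)^2 + (0.288)^2 = 1.289969.
  rho(1) = -0.58604 / 1.289969 = -0.4543.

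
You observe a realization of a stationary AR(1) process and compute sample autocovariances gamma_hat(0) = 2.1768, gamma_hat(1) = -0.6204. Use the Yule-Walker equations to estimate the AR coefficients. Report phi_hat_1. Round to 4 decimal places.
\hat\phi_{1} = -0.2850

The Yule-Walker equations for an AR(p) process read, in matrix form,
  Gamma_p phi = r_p,   with   (Gamma_p)_{ij} = gamma(|i - j|),
                       (r_p)_i = gamma(i),   i,j = 1..p.
Substitute the sample gammas (Toeplitz matrix and right-hand side of size 1):
  Gamma_p = [[2.1768]]
  r_p     = [-0.6204]
With p = 1 this is the single equation gamma(0) phi_1 = gamma(1):
  phi_hat_1 = gamma(1) / gamma(0) = -0.6204 / 2.1768 = -0.2850.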